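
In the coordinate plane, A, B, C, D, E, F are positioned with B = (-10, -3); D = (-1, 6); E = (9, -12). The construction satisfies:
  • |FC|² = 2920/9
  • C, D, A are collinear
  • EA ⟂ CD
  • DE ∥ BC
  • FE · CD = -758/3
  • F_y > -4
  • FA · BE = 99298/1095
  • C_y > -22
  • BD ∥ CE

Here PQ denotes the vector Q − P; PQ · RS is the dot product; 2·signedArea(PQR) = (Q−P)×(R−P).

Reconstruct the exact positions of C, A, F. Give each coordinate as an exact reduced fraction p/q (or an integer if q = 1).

1. C_x = 0  [BD ∥ CE ∩ DE ∥ BC]
2. C_y = -21  [BD ∥ CE ∩ DE ∥ BC]
   → C = (0, -21)
3. A_x = -117/365  [C, D, A are collinear ∩ EA ⟂ CD]
4. A_y = -4506/365  [C, D, A are collinear ∩ EA ⟂ CD]
   → A = (-117/365, -4506/365)
5. F_x = -2/3  [FA · BE = 99298/1095 ∩ FE · CD = -758/3]
6. F_y = -3  [FA · BE = 99298/1095 ∩ FE · CD = -758/3]
   → F = (-2/3, -3)

A = (-117/365, -4506/365)
C = (0, -21)
F = (-2/3, -3)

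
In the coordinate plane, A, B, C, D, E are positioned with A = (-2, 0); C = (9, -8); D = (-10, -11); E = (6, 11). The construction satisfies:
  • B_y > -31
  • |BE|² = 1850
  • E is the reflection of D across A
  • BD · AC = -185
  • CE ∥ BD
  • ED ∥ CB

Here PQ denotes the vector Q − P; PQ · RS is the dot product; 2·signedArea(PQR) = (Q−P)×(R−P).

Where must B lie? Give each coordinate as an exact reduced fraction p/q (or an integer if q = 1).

1. B_x = -7  [CE ∥ BD ∩ ED ∥ CB]
2. B_y = -30  [CE ∥ BD ∩ ED ∥ CB]
   → B = (-7, -30)

B = (-7, -30)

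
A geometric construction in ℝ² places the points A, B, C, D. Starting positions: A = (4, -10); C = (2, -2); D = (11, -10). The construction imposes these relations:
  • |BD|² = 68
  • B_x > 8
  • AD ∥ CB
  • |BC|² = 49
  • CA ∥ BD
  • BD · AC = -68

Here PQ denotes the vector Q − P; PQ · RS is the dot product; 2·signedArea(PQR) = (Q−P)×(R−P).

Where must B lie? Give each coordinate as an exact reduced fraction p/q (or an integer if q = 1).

1. B_x = 9  [CA ∥ BD ∩ AD ∥ CB]
2. B_y = -2  [CA ∥ BD ∩ AD ∥ CB]
   → B = (9, -2)

B = (9, -2)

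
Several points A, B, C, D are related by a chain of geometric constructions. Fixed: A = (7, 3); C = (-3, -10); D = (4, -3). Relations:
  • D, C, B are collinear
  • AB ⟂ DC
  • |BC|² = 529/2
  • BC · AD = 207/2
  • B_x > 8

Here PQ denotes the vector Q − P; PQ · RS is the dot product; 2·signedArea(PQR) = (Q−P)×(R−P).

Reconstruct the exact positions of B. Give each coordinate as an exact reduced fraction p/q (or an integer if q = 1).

B = (17/2, 3/2)

1. B_x = 17/2  [D, C, B are collinear ∩ AB ⟂ DC]
2. B_y = 3/2  [D, C, B are collinear ∩ AB ⟂ DC]
   → B = (17/2, 3/2)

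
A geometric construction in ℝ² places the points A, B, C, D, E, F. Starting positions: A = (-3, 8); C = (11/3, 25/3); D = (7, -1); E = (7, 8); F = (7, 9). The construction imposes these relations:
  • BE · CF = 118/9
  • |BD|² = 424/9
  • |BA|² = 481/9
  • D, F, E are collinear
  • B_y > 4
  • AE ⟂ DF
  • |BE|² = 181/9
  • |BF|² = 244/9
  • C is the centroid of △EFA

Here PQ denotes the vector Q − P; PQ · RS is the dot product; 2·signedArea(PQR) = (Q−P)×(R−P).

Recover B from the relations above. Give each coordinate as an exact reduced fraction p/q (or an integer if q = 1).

1. B_x = 11/3  [line -10/3·x + -2/3·y + 140/9 = 0 ∩ |BD|² = 424/9]
2. B_y = 5  [line -10/3·x + -2/3·y + 140/9 = 0 ∩ |BD|² = 424/9]
   → B = (11/3, 5)

B = (11/3, 5)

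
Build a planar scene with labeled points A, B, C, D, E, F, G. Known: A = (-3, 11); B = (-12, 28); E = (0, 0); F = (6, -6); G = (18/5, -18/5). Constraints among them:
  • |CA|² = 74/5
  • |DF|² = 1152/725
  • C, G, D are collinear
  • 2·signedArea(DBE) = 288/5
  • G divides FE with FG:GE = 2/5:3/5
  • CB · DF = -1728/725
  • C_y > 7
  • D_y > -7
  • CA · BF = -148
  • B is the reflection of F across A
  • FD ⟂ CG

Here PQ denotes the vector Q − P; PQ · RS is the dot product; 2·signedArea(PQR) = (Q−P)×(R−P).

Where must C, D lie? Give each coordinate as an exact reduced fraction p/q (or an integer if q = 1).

1. C_x = -6/5  [line -18·x + 34·y + -280 = 0 ∩ |CA|² = 74/5]
2. C_y = 38/5  [line -18·x + 34·y + -280 = 0 ∩ |CA|² = 74/5]
   → C = (-6/5, 38/5)
3. D_x = 702/145  [CB · DF = -1728/725 ∩ C, G, D are collinear]
4. D_y = -942/145  [CB · DF = -1728/725 ∩ C, G, D are collinear]
   → D = (702/145, -942/145)

C = (-6/5, 38/5)
D = (702/145, -942/145)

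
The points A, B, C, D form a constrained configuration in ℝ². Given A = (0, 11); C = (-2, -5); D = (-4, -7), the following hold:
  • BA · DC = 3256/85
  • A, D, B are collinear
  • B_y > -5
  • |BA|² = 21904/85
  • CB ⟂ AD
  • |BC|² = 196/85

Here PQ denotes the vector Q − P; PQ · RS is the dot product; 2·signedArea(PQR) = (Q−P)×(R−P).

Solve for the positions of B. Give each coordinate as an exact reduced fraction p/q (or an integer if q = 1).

B = (-296/85, -397/85)

1. B_x = -296/85  [A, D, B are collinear ∩ CB ⟂ AD]
2. B_y = -397/85  [A, D, B are collinear ∩ CB ⟂ AD]
   → B = (-296/85, -397/85)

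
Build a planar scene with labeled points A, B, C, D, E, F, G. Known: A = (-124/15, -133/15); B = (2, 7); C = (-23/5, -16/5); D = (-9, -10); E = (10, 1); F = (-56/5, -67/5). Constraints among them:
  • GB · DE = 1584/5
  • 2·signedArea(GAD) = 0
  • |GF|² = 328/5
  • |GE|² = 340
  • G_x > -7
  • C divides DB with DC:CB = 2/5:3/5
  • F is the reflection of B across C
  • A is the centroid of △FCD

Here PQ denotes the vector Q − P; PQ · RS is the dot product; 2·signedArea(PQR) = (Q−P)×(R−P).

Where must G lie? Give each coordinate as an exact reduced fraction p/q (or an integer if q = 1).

G = (-34/5, -33/5)

1. G_x = -34/5  [2·signedArea(GAD) = 0 ∩ GB · DE = 1584/5]
2. G_y = -33/5  [2·signedArea(GAD) = 0 ∩ GB · DE = 1584/5]
   → G = (-34/5, -33/5)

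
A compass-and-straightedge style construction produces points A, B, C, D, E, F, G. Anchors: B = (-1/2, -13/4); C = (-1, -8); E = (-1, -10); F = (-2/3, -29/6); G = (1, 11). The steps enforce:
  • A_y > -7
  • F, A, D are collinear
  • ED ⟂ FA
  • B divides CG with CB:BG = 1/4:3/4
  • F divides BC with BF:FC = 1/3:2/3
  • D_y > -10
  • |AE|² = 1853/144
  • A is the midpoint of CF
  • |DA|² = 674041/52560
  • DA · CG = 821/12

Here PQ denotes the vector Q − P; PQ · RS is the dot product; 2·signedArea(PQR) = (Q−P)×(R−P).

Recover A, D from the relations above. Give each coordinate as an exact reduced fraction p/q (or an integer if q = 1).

A = (-5/6, -77/12)
D = (-441/365, -3642/365)

1. A_x = -5/6  [A is the midpoint of CF]
2. A_y = -77/12  [A is the midpoint of CF]
   → A = (-5/6, -77/12)
3. D_x = -441/365  [F, A, D are collinear ∩ ED ⟂ FA]
4. D_y = -3642/365  [F, A, D are collinear ∩ ED ⟂ FA]
   → D = (-441/365, -3642/365)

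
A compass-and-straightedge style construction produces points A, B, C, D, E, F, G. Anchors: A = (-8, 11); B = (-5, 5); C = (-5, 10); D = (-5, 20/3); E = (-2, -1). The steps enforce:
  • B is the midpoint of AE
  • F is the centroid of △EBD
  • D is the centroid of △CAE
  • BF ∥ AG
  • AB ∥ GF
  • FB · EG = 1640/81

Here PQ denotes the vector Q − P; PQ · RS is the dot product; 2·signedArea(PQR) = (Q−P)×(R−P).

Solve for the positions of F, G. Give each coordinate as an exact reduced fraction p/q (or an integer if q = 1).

1. F_x = -4  [F is the centroid of △EBD]
2. F_y = 32/9  [F is the centroid of △EBD]
   → F = (-4, 32/9)
3. G_x = -7  [AB ∥ GF ∩ BF ∥ AG]
4. G_y = 86/9  [AB ∥ GF ∩ BF ∥ AG]
   → G = (-7, 86/9)

F = (-4, 32/9)
G = (-7, 86/9)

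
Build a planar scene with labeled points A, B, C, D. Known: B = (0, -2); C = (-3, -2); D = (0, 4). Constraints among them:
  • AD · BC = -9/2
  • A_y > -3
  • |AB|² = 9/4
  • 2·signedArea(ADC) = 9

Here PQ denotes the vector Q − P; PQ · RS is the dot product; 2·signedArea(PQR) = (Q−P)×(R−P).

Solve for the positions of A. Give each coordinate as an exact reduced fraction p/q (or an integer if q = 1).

A = (-3/2, -2)

1. A_x = -3/2  [AD · BC = -9/2 ∩ 2·signedArea(ADC) = 9]
2. A_y = -2  [AD · BC = -9/2 ∩ 2·signedArea(ADC) = 9]
   → A = (-3/2, -2)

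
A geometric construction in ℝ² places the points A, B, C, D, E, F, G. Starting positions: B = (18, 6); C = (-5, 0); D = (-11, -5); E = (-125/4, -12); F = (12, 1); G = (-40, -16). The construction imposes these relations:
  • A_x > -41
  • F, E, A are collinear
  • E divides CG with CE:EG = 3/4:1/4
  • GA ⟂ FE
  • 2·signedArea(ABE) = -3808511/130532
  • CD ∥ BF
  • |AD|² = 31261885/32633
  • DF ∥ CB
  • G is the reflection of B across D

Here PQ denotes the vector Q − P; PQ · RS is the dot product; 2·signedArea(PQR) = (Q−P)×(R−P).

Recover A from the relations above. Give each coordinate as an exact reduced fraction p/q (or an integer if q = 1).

1. A_x = -1317644/32633  [F, E, A are collinear ∩ GA ⟂ FE]
2. A_y = -481127/32633  [F, E, A are collinear ∩ GA ⟂ FE]
   → A = (-1317644/32633, -481127/32633)

A = (-1317644/32633, -481127/32633)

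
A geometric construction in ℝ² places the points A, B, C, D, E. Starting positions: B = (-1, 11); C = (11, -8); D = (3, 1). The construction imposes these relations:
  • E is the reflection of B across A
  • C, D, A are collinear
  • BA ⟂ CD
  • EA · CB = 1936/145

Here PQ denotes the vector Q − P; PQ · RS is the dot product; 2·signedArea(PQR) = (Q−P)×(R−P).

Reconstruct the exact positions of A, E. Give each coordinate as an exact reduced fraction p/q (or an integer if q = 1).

1. A_x = -541/145  [C, D, A are collinear ∩ BA ⟂ CD]
2. A_y = 1243/145  [C, D, A are collinear ∩ BA ⟂ CD]
   → A = (-541/145, 1243/145)
3. E_x = -937/145  [E is the reflection of B across A]
4. E_y = 891/145  [E is the reflection of B across A]
   → E = (-937/145, 891/145)

A = (-541/145, 1243/145)
E = (-937/145, 891/145)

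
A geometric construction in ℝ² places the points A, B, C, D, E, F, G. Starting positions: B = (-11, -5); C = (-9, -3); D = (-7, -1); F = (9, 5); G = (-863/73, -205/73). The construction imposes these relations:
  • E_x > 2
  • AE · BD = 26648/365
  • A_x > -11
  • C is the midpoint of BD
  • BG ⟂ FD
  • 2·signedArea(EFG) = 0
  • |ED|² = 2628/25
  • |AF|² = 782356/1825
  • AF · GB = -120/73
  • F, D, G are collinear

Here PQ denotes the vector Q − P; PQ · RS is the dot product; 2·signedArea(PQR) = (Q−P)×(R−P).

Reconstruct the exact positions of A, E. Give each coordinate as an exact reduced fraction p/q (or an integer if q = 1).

A = (-3697/365, -1067/365)
E = (13/5, 13/5)

1. E_x = 13/5  [line 570/73·x + -1520/73·y + 2470/73 = 0 ∩ |ED|² = 2628/25]
2. E_y = 13/5  [line 570/73·x + -1520/73·y + 2470/73 = 0 ∩ |ED|² = 2628/25]
   → E = (13/5, 13/5)
3. A_x = -3697/365  [AF · GB = -120/73 ∩ AE · BD = 26648/365]
4. A_y = -1067/365  [AF · GB = -120/73 ∩ AE · BD = 26648/365]
   → A = (-3697/365, -1067/365)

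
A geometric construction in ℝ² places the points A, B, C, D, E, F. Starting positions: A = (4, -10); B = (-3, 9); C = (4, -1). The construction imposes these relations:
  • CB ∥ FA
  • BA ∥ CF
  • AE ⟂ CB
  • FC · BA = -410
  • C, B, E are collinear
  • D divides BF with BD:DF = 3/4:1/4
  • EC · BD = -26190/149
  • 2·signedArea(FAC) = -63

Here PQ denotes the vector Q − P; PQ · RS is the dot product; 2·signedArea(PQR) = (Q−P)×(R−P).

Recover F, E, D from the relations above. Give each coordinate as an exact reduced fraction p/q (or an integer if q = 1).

1. F_x = 11  [CB ∥ FA ∩ BA ∥ CF]
2. F_y = -20  [CB ∥ FA ∩ BA ∥ CF]
   → F = (11, -20)
3. E_x = 1226/149  [C, B, E are collinear ∩ AE ⟂ CB]
4. E_y = -1049/149  [C, B, E are collinear ∩ AE ⟂ CB]
   → E = (1226/149, -1049/149)
5. D_x = 15/2  [D divides BF with BD:DF = 3/4:1/4]
6. D_y = -51/4  [D divides BF with BD:DF = 3/4:1/4]
   → D = (15/2, -51/4)

D = (15/2, -51/4)
E = (1226/149, -1049/149)
F = (11, -20)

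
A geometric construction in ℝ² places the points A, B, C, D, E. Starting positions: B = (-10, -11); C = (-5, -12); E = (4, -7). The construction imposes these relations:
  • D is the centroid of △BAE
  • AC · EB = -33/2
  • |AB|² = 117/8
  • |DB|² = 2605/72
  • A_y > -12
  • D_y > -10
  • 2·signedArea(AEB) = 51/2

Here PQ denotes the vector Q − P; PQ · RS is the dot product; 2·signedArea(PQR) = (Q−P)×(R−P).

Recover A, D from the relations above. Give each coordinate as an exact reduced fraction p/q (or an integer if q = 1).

1. A_x = -25/4  [AC · EB = -33/2 ∩ 2·signedArea(AEB) = 51/2]
2. A_y = -47/4  [AC · EB = -33/2 ∩ 2·signedArea(AEB) = 51/2]
   → A = (-25/4, -47/4)
3. D_x = -49/12  [D is the centroid of △BAE]
4. D_y = -119/12  [D is the centroid of △BAE]
   → D = (-49/12, -119/12)

A = (-25/4, -47/4)
D = (-49/12, -119/12)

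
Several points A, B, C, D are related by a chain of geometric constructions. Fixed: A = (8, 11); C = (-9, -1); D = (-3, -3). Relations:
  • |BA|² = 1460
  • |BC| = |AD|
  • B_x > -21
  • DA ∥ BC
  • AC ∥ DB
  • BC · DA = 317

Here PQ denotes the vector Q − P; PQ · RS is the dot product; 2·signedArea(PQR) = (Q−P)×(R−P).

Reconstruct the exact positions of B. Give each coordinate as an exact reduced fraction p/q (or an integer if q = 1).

B = (-20, -15)

1. B_x = -20  [DA ∥ BC ∩ AC ∥ DB]
2. B_y = -15  [DA ∥ BC ∩ AC ∥ DB]
   → B = (-20, -15)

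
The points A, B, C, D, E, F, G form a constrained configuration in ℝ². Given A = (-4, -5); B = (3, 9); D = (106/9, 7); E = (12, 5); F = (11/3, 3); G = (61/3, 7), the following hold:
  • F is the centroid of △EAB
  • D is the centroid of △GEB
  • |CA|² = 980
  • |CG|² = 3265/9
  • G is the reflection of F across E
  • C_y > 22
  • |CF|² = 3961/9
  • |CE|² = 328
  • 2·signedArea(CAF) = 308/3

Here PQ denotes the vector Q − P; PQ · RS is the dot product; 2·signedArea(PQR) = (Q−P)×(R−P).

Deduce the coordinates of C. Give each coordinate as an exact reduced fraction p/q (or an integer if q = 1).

C = (10, 23)

1. C_x = 10  [line -8·x + 23/3·y + -289/3 = 0 ∩ |CF|² = 3961/9]
2. C_y = 23  [line -8·x + 23/3·y + -289/3 = 0 ∩ |CF|² = 3961/9]
   → C = (10, 23)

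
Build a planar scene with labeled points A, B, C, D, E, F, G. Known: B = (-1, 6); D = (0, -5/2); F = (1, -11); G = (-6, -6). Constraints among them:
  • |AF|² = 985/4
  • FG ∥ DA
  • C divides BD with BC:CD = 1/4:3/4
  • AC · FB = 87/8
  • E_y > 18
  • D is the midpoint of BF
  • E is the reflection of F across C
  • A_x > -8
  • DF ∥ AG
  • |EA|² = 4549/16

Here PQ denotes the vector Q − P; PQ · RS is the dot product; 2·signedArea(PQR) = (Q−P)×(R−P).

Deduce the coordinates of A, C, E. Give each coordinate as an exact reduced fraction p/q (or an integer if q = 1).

A = (-7, 5/2)
C = (-3/4, 31/8)
E = (-5/2, 75/4)

1. A_x = -7  [DF ∥ AG ∩ FG ∥ DA]
2. A_y = 5/2  [DF ∥ AG ∩ FG ∥ DA]
   → A = (-7, 5/2)
3. C_x = -3/4  [C divides BD with BC:CD = 1/4:3/4]
4. C_y = 31/8  [C divides BD with BC:CD = 1/4:3/4]
   → C = (-3/4, 31/8)
5. E_x = -5/2  [E is the reflection of F across C]
6. E_y = 75/4  [E is the reflection of F across C]
   → E = (-5/2, 75/4)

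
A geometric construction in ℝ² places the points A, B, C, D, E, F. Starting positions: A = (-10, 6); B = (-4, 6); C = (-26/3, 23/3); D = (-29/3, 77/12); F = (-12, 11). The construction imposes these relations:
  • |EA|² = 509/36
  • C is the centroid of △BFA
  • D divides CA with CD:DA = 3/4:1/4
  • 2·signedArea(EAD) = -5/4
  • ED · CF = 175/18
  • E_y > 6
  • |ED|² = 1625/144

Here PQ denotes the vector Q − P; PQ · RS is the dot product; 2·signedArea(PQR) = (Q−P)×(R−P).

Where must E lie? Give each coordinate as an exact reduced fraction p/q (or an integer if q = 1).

1. E_x = -19/3  [2·signedArea(EAD) = -5/4 ∩ ED · CF = 175/18]
2. E_y = 41/6  [2·signedArea(EAD) = -5/4 ∩ ED · CF = 175/18]
   → E = (-19/3, 41/6)

E = (-19/3, 41/6)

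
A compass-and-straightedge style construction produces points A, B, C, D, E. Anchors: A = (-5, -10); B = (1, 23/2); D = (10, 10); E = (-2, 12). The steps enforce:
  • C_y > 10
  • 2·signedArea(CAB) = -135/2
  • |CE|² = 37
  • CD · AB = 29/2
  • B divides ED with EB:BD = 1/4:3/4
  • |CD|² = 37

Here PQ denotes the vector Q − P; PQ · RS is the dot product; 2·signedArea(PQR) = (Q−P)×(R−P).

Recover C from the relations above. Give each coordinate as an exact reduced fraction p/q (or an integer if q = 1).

C = (4, 11)

1. C_x = 4  [CD · AB = 29/2 ∩ 2·signedArea(CAB) = -135/2]
2. C_y = 11  [CD · AB = 29/2 ∩ 2·signedArea(CAB) = -135/2]
   → C = (4, 11)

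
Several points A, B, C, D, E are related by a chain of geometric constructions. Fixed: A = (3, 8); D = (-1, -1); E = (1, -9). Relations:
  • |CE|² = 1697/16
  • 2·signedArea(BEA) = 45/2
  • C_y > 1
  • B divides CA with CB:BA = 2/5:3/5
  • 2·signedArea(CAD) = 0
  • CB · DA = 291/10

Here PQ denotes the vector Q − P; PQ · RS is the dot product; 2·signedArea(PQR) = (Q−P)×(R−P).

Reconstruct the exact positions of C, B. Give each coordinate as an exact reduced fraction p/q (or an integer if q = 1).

1. C_x = 0  [line 9·x + -4·y + 5 = 0 ∩ |CE|² = 1697/16]
2. C_y = 5/4  [line 9·x + -4·y + 5 = 0 ∩ |CE|² = 1697/16]
   → C = (0, 5/4)
3. B_x = 6/5  [B divides CA with CB:BA = 2/5:3/5]
4. B_y = 79/20  [B divides CA with CB:BA = 2/5:3/5]
   → B = (6/5, 79/20)

B = (6/5, 79/20)
C = (0, 5/4)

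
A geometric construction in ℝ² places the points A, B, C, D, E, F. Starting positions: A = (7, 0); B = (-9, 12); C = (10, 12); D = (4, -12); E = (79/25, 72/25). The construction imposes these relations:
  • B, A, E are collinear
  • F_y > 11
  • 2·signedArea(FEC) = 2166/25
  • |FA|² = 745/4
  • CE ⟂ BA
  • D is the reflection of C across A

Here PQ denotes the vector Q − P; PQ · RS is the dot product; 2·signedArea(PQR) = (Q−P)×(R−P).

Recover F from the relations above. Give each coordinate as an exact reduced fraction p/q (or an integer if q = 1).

1. F_x = 1/2  [line -228/25·x + 171/25·y + -1938/25 = 0 ∩ |FA|² = 745/4]
2. F_y = 12  [line -228/25·x + 171/25·y + -1938/25 = 0 ∩ |FA|² = 745/4]
   → F = (1/2, 12)

F = (1/2, 12)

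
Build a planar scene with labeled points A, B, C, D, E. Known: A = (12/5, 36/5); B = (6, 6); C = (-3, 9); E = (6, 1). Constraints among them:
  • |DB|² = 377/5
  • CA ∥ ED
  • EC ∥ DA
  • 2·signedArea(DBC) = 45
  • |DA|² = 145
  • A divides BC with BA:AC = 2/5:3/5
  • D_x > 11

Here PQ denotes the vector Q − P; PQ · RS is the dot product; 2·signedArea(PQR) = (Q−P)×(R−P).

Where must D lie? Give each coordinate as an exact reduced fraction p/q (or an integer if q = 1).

1. D_x = 57/5  [EC ∥ DA ∩ CA ∥ ED]
2. D_y = -4/5  [EC ∥ DA ∩ CA ∥ ED]
   → D = (57/5, -4/5)

D = (57/5, -4/5)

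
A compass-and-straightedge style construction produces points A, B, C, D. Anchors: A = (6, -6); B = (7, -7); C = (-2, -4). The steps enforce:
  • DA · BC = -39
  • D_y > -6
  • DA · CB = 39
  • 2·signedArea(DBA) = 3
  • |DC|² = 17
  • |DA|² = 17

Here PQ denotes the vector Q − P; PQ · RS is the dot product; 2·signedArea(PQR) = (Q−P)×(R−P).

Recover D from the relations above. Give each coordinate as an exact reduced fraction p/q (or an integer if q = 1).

D = (2, -5)

1. D_x = 2  [2·signedArea(DBA) = 3 ∩ DA · BC = -39]
2. D_y = -5  [2·signedArea(DBA) = 3 ∩ DA · BC = -39]
   → D = (2, -5)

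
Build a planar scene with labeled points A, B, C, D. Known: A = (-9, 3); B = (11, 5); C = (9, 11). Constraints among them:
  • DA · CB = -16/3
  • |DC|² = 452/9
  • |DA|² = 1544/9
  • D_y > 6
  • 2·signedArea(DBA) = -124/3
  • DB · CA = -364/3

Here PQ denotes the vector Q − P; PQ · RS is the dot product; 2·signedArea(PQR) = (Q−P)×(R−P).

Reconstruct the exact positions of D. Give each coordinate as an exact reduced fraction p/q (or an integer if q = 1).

1. D_x = 11/3  [2·signedArea(DBA) = -124/3 ∩ DA · CB = -16/3]
2. D_y = 19/3  [2·signedArea(DBA) = -124/3 ∩ DA · CB = -16/3]
   → D = (11/3, 19/3)

D = (11/3, 19/3)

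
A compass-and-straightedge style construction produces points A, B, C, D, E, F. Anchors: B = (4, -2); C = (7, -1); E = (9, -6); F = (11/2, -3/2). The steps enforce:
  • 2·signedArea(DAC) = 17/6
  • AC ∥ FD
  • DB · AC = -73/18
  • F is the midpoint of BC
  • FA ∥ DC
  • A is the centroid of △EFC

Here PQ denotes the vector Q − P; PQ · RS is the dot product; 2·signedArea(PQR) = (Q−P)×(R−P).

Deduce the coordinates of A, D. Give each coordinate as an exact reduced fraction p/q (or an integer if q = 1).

A = (43/6, -17/6)
D = (16/3, 1/3)

1. A_x = 43/6  [A is the centroid of △EFC]
2. A_y = -17/6  [A is the centroid of △EFC]
   → A = (43/6, -17/6)
3. D_x = 16/3  [FA ∥ DC ∩ AC ∥ FD]
4. D_y = 1/3  [FA ∥ DC ∩ AC ∥ FD]
   → D = (16/3, 1/3)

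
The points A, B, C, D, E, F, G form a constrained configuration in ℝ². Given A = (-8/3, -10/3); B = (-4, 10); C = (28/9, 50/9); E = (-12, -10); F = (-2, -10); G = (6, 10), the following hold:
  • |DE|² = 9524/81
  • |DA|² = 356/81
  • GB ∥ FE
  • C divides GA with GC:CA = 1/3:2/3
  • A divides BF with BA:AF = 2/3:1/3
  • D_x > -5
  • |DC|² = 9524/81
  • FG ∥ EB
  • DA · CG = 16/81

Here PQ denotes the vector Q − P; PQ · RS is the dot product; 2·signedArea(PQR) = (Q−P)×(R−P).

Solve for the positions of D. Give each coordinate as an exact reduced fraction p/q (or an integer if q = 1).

D = (-40/9, -20/9)

1. D_x = -40/9  [line -26/9·x + -40/9·y + -1840/81 = 0 ∩ |DE|² = 9524/81]
2. D_y = -20/9  [line -26/9·x + -40/9·y + -1840/81 = 0 ∩ |DE|² = 9524/81]
   → D = (-40/9, -20/9)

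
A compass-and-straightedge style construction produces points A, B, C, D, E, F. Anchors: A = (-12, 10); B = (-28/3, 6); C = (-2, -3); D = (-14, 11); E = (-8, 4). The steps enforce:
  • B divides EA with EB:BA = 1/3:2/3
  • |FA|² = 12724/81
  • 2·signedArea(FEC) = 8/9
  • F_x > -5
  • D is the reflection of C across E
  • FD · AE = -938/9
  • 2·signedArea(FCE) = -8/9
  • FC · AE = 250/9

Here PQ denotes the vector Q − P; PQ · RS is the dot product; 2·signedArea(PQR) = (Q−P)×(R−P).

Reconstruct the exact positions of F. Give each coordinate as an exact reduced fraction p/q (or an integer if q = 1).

F = (-40/9, 0)

1. F_x = -40/9  [FD · AE = -938/9 ∩ 2·signedArea(FEC) = 8/9]
2. F_y = 0  [FD · AE = -938/9 ∩ 2·signedArea(FEC) = 8/9]
   → F = (-40/9, 0)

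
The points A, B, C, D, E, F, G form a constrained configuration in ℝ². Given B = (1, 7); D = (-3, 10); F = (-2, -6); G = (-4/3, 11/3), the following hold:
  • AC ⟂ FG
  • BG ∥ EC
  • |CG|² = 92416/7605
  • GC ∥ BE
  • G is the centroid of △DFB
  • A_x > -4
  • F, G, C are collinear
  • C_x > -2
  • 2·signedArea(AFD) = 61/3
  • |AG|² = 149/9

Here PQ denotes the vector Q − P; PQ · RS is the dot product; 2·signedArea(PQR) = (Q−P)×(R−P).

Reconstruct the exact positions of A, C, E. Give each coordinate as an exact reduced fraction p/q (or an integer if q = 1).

1. A_x = -11/3  [line -16·x + -1·y + -175/3 = 0 ∩ |AG|² = 149/9]
2. A_y = 1/3  [line -16·x + -1·y + -175/3 = 0 ∩ |AG|² = 149/9]
   → A = (-11/3, 1/3)
3. C_x = -3988/2535  [F, G, C are collinear ∩ AC ⟂ FG]
4. C_y = 479/2535  [F, G, C are collinear ∩ AC ⟂ FG]
   → C = (-3988/2535, 479/2535)
5. E_x = 1927/2535  [BG ∥ EC ∩ GC ∥ BE]
6. E_y = 8929/2535  [BG ∥ EC ∩ GC ∥ BE]
   → E = (1927/2535, 8929/2535)

A = (-11/3, 1/3)
C = (-3988/2535, 479/2535)
E = (1927/2535, 8929/2535)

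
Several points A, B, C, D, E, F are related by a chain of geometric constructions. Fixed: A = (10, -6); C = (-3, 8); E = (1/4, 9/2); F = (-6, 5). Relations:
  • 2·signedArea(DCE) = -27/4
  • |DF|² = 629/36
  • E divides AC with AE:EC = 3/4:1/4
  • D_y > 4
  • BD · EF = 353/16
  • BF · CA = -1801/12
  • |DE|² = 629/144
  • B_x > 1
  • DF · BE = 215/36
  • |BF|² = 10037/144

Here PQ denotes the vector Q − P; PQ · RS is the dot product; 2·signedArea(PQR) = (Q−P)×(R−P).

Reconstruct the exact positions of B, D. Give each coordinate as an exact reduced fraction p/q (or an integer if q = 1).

B = (17/12, 7/6)
D = (-11/6, 14/3)

1. B_x = 17/12  [line -13·x + 14·y + 25/12 = 0 ∩ |BF|² = 10037/144]
2. B_y = 7/6  [line -13·x + 14·y + 25/12 = 0 ∩ |BF|² = 10037/144]
   → B = (17/12, 7/6)
3. D_x = -11/6  [DF · BE = 215/36 ∩ 2·signedArea(DCE) = -27/4]
4. D_y = 14/3  [DF · BE = 215/36 ∩ 2·signedArea(DCE) = -27/4]
   → D = (-11/6, 14/3)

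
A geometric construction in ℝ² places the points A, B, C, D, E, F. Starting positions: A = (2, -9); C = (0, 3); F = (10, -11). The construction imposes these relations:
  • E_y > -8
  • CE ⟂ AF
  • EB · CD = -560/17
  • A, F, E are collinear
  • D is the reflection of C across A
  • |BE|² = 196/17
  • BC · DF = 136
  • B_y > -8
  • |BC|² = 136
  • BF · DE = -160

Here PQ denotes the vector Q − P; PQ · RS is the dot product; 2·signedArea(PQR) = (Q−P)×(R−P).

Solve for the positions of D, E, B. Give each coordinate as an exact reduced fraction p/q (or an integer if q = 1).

B = (-6, -7)
D = (4, -21)
E = (-46/17, -133/17)

1. D_x = 4  [D is the reflection of C across A]
2. D_y = -21  [D is the reflection of C across A]
   → D = (4, -21)
3. E_x = -46/17  [A, F, E are collinear ∩ CE ⟂ AF]
4. E_y = -133/17  [A, F, E are collinear ∩ CE ⟂ AF]
   → E = (-46/17, -133/17)
5. B_x = -6  [BC · DF = 136 ∩ BF · DE = -160]
6. B_y = -7  [BC · DF = 136 ∩ BF · DE = -160]
   → B = (-6, -7)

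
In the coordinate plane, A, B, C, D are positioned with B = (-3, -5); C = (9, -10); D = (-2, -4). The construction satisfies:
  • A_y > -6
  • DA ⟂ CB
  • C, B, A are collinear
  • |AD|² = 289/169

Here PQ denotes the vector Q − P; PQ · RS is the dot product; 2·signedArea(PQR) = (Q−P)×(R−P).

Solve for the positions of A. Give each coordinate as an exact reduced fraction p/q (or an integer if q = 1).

A = (-423/169, -880/169)

1. A_x = -423/169  [C, B, A are collinear ∩ DA ⟂ CB]
2. A_y = -880/169  [C, B, A are collinear ∩ DA ⟂ CB]
   → A = (-423/169, -880/169)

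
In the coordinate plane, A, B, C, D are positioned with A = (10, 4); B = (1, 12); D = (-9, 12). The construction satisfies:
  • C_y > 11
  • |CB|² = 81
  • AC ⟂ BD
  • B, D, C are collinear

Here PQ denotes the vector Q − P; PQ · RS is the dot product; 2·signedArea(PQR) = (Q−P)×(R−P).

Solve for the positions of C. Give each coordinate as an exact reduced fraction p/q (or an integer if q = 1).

C = (10, 12)

1. C_x = 10  [B, D, C are collinear ∩ AC ⟂ BD]
2. C_y = 12  [B, D, C are collinear ∩ AC ⟂ BD]
   → C = (10, 12)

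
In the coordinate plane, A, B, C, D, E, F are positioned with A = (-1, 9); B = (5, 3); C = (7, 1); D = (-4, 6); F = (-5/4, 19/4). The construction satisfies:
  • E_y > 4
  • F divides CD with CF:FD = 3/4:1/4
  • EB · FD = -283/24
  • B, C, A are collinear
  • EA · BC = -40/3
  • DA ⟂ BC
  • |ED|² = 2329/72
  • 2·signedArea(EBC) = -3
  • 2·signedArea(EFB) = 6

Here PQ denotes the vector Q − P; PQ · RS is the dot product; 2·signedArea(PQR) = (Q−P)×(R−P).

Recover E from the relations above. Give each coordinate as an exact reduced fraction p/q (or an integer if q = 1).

E = (19/12, 59/12)

1. E_x = 19/12  [EA · BC = -40/3 ∩ 2·signedArea(EBC) = -3]
2. E_y = 59/12  [EA · BC = -40/3 ∩ 2·signedArea(EBC) = -3]
   → E = (19/12, 59/12)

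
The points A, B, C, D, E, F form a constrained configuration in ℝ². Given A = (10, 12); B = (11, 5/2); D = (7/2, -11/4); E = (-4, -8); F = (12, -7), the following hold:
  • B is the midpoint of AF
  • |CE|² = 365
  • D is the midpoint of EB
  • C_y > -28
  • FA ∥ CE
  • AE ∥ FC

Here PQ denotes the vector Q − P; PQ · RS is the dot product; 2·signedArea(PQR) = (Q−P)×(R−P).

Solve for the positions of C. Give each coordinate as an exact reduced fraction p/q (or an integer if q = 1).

C = (-2, -27)

1. C_x = -2  [FA ∥ CE ∩ AE ∥ FC]
2. C_y = -27  [FA ∥ CE ∩ AE ∥ FC]
   → C = (-2, -27)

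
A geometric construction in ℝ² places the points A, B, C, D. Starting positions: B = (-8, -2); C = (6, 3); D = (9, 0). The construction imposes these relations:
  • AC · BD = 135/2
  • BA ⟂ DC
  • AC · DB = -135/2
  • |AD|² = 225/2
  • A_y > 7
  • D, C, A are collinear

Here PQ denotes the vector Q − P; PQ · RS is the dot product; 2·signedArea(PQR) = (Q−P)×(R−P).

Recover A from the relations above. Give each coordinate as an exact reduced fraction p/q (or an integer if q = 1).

A = (3/2, 15/2)

1. A_x = 3/2  [D, C, A are collinear ∩ BA ⟂ DC]
2. A_y = 15/2  [D, C, A are collinear ∩ BA ⟂ DC]
   → A = (3/2, 15/2)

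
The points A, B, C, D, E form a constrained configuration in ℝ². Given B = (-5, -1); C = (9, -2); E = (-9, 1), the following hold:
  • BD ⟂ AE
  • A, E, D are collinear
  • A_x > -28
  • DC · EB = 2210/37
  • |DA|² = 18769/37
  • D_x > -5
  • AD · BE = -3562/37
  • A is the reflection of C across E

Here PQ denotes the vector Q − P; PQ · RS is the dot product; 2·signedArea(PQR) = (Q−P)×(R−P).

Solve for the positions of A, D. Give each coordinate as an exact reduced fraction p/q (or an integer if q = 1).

A = (-27, 4)
D = (-177/37, 11/37)

1. A_x = -27  [A is the reflection of C across E]
2. A_y = 4  [A is the reflection of C across E]
   → A = (-27, 4)
3. D_x = -177/37  [A, E, D are collinear ∩ BD ⟂ AE]
4. D_y = 11/37  [A, E, D are collinear ∩ BD ⟂ AE]
   → D = (-177/37, 11/37)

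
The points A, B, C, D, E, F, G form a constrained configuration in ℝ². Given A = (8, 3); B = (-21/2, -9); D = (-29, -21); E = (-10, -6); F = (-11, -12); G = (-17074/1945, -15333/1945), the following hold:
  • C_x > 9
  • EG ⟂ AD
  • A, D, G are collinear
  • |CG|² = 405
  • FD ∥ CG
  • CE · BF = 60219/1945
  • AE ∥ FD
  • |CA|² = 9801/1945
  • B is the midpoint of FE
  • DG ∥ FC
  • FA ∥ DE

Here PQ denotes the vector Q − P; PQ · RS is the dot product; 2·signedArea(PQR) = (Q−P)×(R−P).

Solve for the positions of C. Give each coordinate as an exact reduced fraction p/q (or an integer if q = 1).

1. C_x = 17936/1945  [FD ∥ CG ∩ DG ∥ FC]
2. C_y = 2172/1945  [FD ∥ CG ∩ DG ∥ FC]
   → C = (17936/1945, 2172/1945)

C = (17936/1945, 2172/1945)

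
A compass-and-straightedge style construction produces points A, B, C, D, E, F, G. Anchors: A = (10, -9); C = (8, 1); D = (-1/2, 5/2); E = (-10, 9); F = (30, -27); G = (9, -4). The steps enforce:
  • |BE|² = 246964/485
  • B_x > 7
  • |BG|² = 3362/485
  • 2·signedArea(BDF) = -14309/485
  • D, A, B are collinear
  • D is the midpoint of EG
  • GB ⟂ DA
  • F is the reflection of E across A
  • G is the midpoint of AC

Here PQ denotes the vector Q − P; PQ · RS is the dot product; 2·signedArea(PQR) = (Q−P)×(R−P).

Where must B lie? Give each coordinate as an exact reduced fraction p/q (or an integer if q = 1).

1. B_x = 3422/485  [D, A, B are collinear ∩ GB ⟂ DA]
2. B_y = -2801/485  [D, A, B are collinear ∩ GB ⟂ DA]
   → B = (3422/485, -2801/485)

B = (3422/485, -2801/485)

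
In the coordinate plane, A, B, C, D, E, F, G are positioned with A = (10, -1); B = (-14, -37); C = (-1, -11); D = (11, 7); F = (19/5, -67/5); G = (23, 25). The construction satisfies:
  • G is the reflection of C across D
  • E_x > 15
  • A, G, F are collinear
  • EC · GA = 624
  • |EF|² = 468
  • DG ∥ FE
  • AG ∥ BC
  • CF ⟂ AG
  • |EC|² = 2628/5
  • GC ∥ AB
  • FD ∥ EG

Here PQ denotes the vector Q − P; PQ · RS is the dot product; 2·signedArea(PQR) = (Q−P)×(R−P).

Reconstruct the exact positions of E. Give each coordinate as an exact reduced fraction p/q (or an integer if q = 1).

E = (79/5, 23/5)

1. E_x = 79/5  [FD ∥ EG ∩ DG ∥ FE]
2. E_y = 23/5  [FD ∥ EG ∩ DG ∥ FE]
   → E = (79/5, 23/5)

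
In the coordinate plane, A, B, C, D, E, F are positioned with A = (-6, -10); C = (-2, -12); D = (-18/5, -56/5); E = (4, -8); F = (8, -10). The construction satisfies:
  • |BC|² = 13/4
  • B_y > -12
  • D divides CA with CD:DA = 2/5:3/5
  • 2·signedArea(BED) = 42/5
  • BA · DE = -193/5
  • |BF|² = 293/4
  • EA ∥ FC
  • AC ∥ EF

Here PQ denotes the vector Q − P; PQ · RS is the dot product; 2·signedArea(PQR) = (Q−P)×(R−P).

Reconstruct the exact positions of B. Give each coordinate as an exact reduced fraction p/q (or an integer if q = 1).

B = (-1/2, -11)

1. B_x = -1/2  [BA · DE = -193/5 ∩ 2·signedArea(BED) = 42/5]
2. B_y = -11  [BA · DE = -193/5 ∩ 2·signedArea(BED) = 42/5]
   → B = (-1/2, -11)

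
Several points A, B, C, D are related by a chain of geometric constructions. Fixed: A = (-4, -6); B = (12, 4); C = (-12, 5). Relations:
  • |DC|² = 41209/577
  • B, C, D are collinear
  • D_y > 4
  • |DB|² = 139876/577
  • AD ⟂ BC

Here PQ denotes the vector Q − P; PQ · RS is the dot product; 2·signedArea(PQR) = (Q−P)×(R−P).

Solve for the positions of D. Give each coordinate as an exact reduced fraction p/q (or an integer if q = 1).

1. D_x = -2052/577  [B, C, D are collinear ∩ AD ⟂ BC]
2. D_y = 2682/577  [B, C, D are collinear ∩ AD ⟂ BC]
   → D = (-2052/577, 2682/577)

D = (-2052/577, 2682/577)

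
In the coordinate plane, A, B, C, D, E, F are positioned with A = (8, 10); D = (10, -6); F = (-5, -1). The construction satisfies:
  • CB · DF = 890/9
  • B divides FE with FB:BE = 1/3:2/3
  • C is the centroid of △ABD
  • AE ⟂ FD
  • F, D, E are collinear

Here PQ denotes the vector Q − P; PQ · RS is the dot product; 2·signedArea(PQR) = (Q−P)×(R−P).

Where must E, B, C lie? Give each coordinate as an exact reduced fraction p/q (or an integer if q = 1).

B = (-11/5, -29/15)
C = (79/15, 31/45)
E = (17/5, -19/5)

1. E_x = 17/5  [F, D, E are collinear ∩ AE ⟂ FD]
2. E_y = -19/5  [F, D, E are collinear ∩ AE ⟂ FD]
   → E = (17/5, -19/5)
3. B_x = -11/5  [B divides FE with FB:BE = 1/3:2/3]
4. B_y = -29/15  [B divides FE with FB:BE = 1/3:2/3]
   → B = (-11/5, -29/15)
5. C_x = 79/15  [C is the centroid of △ABD]
6. C_y = 31/45  [C is the centroid of △ABD]
   → C = (79/15, 31/45)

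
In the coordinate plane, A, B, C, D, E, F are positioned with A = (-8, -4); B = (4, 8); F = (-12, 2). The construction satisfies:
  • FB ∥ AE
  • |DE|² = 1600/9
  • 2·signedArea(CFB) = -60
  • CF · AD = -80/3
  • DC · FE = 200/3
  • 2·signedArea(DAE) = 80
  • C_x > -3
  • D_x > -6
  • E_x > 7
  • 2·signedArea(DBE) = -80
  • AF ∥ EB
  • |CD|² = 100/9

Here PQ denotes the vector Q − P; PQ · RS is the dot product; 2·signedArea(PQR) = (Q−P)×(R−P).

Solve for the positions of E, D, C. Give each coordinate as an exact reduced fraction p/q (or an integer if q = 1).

C = (-2, 2)
D = (-16/3, 2)
E = (8, 2)

1. E_x = 8  [AF ∥ EB ∩ FB ∥ AE]
2. E_y = 2  [AF ∥ EB ∩ FB ∥ AE]
   → E = (8, 2)
3. D_x = -16/3  [2·signedArea(DBE) = -80 ∩ 2·signedArea(DAE) = 80]
4. D_y = 2  [2·signedArea(DBE) = -80 ∩ 2·signedArea(DAE) = 80]
   → D = (-16/3, 2)
5. C_x = -2  [CF · AD = -80/3 ∩ 2·signedArea(CFB) = -60]
6. C_y = 2  [CF · AD = -80/3 ∩ 2·signedArea(CFB) = -60]
   → C = (-2, 2)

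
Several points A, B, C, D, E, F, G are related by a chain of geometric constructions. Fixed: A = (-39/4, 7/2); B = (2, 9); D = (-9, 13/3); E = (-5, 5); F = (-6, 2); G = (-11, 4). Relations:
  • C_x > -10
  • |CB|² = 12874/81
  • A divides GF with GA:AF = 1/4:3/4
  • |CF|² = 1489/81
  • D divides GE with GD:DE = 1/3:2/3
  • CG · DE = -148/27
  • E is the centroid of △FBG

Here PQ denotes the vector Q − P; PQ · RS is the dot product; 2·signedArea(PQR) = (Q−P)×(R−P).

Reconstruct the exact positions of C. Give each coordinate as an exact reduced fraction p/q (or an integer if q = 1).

C = (-29/3, 38/9)

1. C_x = -29/3  [line -4·x + -2/3·y + -968/27 = 0 ∩ |CB|² = 12874/81]
2. C_y = 38/9  [line -4·x + -2/3·y + -968/27 = 0 ∩ |CB|² = 12874/81]
   → C = (-29/3, 38/9)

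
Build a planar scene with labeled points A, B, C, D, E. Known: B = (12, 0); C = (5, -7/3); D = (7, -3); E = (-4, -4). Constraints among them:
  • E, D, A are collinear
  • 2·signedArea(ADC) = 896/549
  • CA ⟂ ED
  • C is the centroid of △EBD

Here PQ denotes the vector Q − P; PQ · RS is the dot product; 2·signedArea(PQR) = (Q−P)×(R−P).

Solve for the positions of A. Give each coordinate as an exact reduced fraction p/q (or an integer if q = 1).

A = (929/183, -581/183)

1. A_x = 929/183  [E, D, A are collinear ∩ CA ⟂ ED]
2. A_y = -581/183  [E, D, A are collinear ∩ CA ⟂ ED]
   → A = (929/183, -581/183)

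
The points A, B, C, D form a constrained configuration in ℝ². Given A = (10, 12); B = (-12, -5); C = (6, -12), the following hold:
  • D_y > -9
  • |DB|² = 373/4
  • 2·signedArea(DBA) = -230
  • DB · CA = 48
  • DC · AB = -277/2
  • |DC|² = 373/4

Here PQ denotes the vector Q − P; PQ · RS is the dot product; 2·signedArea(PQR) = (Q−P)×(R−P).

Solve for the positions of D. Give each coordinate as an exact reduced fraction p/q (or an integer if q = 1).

D = (-3, -17/2)

1. D_x = -3  [DB · CA = 48 ∩ 2·signedArea(DBA) = -230]
2. D_y = -17/2  [DB · CA = 48 ∩ 2·signedArea(DBA) = -230]
   → D = (-3, -17/2)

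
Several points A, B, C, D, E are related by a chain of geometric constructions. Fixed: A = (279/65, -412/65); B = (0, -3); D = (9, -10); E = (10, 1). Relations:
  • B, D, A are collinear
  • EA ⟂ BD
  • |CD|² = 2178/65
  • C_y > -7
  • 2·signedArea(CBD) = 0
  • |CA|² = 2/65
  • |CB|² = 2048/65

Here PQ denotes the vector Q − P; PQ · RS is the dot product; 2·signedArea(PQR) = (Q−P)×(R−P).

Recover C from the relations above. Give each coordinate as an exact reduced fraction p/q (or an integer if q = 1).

1. C_x = 288/65  [line 7·x + 9·y + 27 = 0 ∩ |CD|² = 2178/65]
2. C_y = -419/65  [line 7·x + 9·y + 27 = 0 ∩ |CD|² = 2178/65]
   → C = (288/65, -419/65)

C = (288/65, -419/65)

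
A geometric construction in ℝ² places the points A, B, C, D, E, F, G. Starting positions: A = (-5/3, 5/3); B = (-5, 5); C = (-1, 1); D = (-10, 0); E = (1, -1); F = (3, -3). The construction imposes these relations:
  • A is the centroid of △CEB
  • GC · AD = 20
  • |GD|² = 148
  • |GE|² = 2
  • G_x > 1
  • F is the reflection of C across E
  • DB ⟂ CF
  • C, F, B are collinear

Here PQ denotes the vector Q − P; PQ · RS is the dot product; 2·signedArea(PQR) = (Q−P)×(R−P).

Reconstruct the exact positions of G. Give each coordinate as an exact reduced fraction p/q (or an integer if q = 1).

G = (2, -2)

1. G_x = 2  [line 25/3·x + 5/3·y + -40/3 = 0 ∩ |GD|² = 148]
2. G_y = -2  [line 25/3·x + 5/3·y + -40/3 = 0 ∩ |GD|² = 148]
   → G = (2, -2)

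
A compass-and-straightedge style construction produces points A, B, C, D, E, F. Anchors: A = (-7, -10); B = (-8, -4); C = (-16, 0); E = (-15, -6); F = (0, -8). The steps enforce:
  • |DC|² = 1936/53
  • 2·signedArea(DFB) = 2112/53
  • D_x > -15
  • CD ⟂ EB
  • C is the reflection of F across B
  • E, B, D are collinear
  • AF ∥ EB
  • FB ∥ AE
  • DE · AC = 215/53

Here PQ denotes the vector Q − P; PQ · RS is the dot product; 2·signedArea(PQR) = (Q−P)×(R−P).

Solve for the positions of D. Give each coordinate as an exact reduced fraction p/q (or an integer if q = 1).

1. D_x = -760/53  [E, B, D are collinear ∩ CD ⟂ EB]
2. D_y = -308/53  [E, B, D are collinear ∩ CD ⟂ EB]
   → D = (-760/53, -308/53)

D = (-760/53, -308/53)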